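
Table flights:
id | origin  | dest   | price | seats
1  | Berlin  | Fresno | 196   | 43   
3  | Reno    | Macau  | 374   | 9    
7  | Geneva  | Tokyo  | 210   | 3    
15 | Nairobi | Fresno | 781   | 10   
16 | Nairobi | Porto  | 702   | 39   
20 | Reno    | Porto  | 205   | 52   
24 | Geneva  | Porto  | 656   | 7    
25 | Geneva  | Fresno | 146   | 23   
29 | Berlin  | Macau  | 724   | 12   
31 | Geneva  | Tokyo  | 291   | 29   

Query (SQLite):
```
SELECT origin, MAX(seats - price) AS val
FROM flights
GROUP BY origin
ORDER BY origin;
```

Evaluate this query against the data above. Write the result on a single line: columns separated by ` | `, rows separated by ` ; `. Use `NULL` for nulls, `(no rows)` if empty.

Berlin | -153 ; Geneva | -123 ; Nairobi | -663 ; Reno | -153

For each row compute seats - price.
Group by origin; take MAX of the expression per group.
  Berlin: ids {1, 29} → MAX(seats - price)=-153
  Geneva: ids {7, 24, 25, 31} → MAX(seats - price)=-123
  Nairobi: ids {15, 16} → MAX(seats - price)=-663
  Reno: ids {3, 20} → MAX(seats - price)=-153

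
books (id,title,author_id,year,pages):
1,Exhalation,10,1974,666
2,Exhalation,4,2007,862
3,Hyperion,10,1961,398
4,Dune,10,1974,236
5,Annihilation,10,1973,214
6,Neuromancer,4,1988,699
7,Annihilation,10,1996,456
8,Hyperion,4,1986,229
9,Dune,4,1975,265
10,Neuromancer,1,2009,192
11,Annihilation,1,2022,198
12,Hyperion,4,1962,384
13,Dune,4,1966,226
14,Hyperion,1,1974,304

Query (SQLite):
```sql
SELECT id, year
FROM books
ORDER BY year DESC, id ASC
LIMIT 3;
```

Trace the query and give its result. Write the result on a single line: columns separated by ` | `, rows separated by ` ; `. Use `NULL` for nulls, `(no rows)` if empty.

11 | 2022 ; 10 | 2009 ; 2 | 2007

Sort by year desc, tiebreak id asc: (2022, id=11), (2009, id=10), (2007, id=2), (1996, id=7), (1988, id=6), (1986, id=8) …. Take first 3.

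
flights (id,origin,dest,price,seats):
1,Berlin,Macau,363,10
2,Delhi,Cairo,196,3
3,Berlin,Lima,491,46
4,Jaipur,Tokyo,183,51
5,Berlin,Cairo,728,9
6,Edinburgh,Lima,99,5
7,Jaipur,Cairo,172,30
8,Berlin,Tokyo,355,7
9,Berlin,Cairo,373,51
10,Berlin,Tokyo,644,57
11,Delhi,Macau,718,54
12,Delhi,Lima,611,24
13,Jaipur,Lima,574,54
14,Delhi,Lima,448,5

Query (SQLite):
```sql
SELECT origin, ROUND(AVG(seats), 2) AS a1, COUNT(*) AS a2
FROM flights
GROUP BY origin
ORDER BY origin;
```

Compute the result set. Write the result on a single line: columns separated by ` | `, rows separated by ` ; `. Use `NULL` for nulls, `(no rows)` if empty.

Group flights by origin.
Per group compute: ROUND(AVG(seats), 2), COUNT(*).
  Berlin: ids {1, 3, 5, 8, 9, 10} → ROUND(AVG(seats), 2)=30, COUNT(*)=6
  Delhi: ids {2, 11, 12, 14} → ROUND(AVG(seats), 2)=21.5, COUNT(*)=4
  Edinburgh: ids {6} → ROUND(AVG(seats), 2)=5, COUNT(*)=1
  Jaipur: ids {4, 7, 13} → ROUND(AVG(seats), 2)=45, COUNT(*)=3

Berlin | 30 | 6 ; Delhi | 21.5 | 4 ; Edinburgh | 5 | 1 ; Jaipur | 45 | 3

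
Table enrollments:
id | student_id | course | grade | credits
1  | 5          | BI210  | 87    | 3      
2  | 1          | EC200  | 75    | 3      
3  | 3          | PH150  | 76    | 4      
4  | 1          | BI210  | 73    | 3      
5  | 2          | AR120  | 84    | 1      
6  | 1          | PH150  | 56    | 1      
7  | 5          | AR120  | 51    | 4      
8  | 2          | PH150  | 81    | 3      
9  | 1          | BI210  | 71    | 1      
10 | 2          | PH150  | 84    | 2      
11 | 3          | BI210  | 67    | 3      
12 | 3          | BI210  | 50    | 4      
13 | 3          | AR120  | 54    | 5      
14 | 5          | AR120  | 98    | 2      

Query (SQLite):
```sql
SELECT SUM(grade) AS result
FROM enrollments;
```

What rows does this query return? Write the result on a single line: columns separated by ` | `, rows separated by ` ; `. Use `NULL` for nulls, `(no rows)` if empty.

1007

All grade values: [87, 75, 76, 73, 84, 56, 51, 81, 71, 84, 67, 50, 54, 98].
SUM of non-NULL values = 1007.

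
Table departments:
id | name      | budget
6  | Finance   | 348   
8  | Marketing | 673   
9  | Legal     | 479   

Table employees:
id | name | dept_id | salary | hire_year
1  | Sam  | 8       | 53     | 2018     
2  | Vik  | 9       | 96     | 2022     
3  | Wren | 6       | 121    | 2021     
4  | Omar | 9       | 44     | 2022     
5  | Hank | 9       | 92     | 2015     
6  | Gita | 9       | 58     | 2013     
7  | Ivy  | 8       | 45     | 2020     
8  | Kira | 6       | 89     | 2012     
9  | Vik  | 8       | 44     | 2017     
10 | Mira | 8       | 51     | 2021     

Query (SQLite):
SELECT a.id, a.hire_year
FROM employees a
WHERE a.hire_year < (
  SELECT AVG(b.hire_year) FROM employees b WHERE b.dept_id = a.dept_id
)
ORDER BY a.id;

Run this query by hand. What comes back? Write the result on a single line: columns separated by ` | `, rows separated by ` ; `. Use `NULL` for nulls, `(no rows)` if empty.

1 | 2018 ; 5 | 2015 ; 6 | 2013 ; 8 | 2012 ; 9 | 2017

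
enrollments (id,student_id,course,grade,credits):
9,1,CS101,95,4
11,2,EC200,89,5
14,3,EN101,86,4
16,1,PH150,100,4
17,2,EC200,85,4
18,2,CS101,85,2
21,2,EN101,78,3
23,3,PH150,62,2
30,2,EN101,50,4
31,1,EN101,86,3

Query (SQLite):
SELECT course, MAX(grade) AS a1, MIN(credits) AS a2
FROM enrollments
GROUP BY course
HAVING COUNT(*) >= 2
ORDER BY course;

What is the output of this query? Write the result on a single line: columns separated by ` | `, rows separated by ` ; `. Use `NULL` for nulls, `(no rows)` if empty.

Group enrollments by course.
Per group compute: MAX(grade), MIN(credits).
HAVING: drop groups with fewer than 2 rows.
  CS101: ids {9, 18} → MAX(grade)=95, MIN(credits)=2
  EC200: ids {11, 17} → MAX(grade)=89, MIN(credits)=4
  EN101: ids {14, 21, 30, 31} → MAX(grade)=86, MIN(credits)=3
  PH150: ids {16, 23} → MAX(grade)=100, MIN(credits)=2

CS101 | 95 | 2 ; EC200 | 89 | 4 ; EN101 | 86 | 3 ; PH150 | 100 | 2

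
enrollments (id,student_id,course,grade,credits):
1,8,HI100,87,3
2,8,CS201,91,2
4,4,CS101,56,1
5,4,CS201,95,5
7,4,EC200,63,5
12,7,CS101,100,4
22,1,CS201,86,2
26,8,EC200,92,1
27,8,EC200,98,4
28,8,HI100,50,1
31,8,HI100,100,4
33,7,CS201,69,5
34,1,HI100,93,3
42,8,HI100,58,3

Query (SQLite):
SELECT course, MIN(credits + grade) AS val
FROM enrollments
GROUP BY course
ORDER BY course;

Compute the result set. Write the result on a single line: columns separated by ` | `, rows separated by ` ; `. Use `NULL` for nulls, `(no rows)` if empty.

CS101 | 57 ; CS201 | 74 ; EC200 | 68 ; HI100 | 51

For each row compute credits + grade.
Group by course; take MIN of the expression per group.
  CS101: ids {4, 12} → MIN(credits + grade)=57
  CS201: ids {2, 5, 22, 33} → MIN(credits + grade)=74
  EC200: ids {7, 26, 27} → MIN(credits + grade)=68
  HI100: ids {1, 28, 31, 34, 42} → MIN(credits + grade)=51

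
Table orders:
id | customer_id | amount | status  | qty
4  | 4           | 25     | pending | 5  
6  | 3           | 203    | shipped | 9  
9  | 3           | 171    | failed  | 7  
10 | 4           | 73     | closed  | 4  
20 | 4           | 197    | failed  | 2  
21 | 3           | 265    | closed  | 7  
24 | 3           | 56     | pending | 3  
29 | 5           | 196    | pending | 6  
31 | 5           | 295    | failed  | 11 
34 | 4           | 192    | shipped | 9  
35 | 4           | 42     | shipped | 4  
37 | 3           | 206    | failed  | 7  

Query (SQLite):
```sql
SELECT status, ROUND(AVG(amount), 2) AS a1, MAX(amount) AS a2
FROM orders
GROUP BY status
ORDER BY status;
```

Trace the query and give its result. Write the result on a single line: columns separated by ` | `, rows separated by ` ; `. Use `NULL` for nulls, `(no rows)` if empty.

Group orders by status.
Per group compute: ROUND(AVG(amount), 2), MAX(amount).
  closed: ids {10, 21} → ROUND(AVG(amount), 2)=169, MAX(amount)=265
  failed: ids {9, 20, 31, 37} → ROUND(AVG(amount), 2)=217.25, MAX(amount)=295
  pending: ids {4, 24, 29} → ROUND(AVG(amount), 2)=92.33, MAX(amount)=196
  shipped: ids {6, 34, 35} → ROUND(AVG(amount), 2)=145.67, MAX(amount)=203

closed | 169 | 265 ; failed | 217.25 | 295 ; pending | 92.33 | 196 ; shipped | 145.67 | 203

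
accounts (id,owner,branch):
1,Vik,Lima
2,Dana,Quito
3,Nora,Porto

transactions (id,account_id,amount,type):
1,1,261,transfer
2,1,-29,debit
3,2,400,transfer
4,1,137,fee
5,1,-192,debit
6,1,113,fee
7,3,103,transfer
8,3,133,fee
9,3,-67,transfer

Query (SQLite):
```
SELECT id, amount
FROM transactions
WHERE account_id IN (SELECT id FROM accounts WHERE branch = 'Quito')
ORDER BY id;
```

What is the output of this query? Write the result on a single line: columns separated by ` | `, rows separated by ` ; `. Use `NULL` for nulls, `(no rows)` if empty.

3 | 400

Inner query: accounts.id where branch = 'Quito'.
Outer: keep transactions rows whose account_id is in that set.
Inner query → {2}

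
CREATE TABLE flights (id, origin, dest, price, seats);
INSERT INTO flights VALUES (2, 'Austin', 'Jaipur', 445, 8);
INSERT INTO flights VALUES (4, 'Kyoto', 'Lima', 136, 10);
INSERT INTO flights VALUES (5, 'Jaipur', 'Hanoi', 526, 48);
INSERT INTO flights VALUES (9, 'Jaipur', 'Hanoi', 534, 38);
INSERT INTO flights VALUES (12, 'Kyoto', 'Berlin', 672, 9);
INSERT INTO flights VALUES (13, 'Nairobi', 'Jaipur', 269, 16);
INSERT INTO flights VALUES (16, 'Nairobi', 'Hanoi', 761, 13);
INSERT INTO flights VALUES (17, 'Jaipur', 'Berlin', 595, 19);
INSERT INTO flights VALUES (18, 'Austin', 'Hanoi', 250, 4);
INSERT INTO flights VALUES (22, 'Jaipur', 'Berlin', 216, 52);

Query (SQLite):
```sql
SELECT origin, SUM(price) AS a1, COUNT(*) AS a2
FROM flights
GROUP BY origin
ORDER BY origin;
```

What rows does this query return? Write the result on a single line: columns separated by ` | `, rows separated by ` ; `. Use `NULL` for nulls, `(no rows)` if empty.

Group flights by origin.
Per group compute: SUM(price), COUNT(*).
  Austin: ids {2, 18} → SUM(price)=695, COUNT(*)=2
  Jaipur: ids {5, 9, 17, 22} → SUM(price)=1871, COUNT(*)=4
  Kyoto: ids {4, 12} → SUM(price)=808, COUNT(*)=2
  Nairobi: ids {13, 16} → SUM(price)=1030, COUNT(*)=2

Austin | 695 | 2 ; Jaipur | 1871 | 4 ; Kyoto | 808 | 2 ; Nairobi | 1030 | 2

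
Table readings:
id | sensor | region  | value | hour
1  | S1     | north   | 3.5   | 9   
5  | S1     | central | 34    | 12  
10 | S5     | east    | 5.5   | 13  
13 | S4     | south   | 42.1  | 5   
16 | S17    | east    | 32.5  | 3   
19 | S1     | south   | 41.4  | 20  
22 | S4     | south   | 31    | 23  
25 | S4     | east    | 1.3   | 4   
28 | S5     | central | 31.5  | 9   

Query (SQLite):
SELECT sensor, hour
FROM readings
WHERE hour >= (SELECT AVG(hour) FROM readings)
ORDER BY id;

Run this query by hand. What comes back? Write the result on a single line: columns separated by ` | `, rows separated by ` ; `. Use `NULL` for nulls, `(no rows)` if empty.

S1 | 12 ; S5 | 13 ; S1 | 20 ; S4 | 23

Scalar subquery: AVG(hour) over all readings rows = 10.888889 (≈; comparison uses full precision).
Keep rows where hour >= that value.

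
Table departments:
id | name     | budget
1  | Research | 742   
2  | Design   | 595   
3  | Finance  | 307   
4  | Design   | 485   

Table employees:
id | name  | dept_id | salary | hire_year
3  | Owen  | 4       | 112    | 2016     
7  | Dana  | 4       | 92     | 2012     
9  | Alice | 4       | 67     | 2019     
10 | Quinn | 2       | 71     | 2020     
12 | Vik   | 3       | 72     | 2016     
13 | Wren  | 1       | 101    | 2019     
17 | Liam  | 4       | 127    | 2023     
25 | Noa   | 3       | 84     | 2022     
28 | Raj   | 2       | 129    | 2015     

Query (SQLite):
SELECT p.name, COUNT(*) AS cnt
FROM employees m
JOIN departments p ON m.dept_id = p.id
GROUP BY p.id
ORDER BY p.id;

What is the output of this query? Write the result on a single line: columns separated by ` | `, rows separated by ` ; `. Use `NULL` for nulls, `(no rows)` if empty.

Join each employees row to its departments via dept_id.
Group joined rows by departments.id; compute COUNT(*) per group.
  1: ids {13} → COUNT(*)=1
  2: ids {10, 28} → COUNT(*)=2
  3: ids {12, 25} → COUNT(*)=2
  4: ids {3, 7, 9, 17} → COUNT(*)=4

Research | 1 ; Design | 2 ; Finance | 2 ; Design | 4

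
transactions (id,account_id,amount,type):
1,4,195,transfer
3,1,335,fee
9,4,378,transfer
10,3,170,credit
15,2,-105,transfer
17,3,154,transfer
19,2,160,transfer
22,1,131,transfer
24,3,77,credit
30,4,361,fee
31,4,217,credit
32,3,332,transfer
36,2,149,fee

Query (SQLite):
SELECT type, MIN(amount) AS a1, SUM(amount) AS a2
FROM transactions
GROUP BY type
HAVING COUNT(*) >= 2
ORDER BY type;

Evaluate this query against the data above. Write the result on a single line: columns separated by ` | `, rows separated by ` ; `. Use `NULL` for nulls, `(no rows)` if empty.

credit | 77 | 464 ; fee | 149 | 845 ; transfer | -105 | 1245

Group transactions by type.
Per group compute: MIN(amount), SUM(amount).
HAVING: drop groups with fewer than 2 rows.
  credit: ids {10, 24, 31} → MIN(amount)=77, SUM(amount)=464
  fee: ids {3, 30, 36} → MIN(amount)=149, SUM(amount)=845
  transfer: ids {1, 9, 15, 17, 19, 22, 32} → MIN(amount)=-105, SUM(amount)=1245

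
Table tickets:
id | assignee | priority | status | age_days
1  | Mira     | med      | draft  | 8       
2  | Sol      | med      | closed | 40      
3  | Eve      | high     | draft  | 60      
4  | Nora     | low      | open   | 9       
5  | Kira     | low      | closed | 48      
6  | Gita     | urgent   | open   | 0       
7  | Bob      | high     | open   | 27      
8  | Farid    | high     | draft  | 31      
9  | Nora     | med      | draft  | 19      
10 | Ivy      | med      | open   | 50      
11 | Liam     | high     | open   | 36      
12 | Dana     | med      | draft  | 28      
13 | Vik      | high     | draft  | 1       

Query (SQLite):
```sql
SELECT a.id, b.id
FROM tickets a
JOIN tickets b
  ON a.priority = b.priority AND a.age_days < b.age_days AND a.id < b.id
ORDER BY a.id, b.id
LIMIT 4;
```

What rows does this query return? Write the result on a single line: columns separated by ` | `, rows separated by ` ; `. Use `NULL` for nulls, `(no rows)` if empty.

Pairs (a,b) with same priority, a.age_days < b.age_days, a.id < b.id.
priority groups: high:{3,7,8,11,13} low:{4,5} med:{1,2,9,10,12} urgent:{6}
Ordered by (a.id, b.id); first 4.

1 | 2 ; 1 | 9 ; 1 | 10 ; 1 | 12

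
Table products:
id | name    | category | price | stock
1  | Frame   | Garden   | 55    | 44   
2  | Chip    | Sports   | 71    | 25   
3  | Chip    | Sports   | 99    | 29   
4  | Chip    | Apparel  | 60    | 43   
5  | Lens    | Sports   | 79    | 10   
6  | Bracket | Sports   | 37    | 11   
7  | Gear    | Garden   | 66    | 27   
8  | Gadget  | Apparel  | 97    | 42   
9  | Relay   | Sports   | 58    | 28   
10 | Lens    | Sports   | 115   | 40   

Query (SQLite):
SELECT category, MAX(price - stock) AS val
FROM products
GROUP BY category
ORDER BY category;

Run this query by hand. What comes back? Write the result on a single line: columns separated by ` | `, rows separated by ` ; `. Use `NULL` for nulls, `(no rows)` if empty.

Apparel | 55 ; Garden | 39 ; Sports | 75

For each row compute price - stock.
Group by category; take MAX of the expression per group.
  Apparel: ids {4, 8} → MAX(price - stock)=55
  Garden: ids {1, 7} → MAX(price - stock)=39
  Sports: ids {2, 3, 5, 6, 9, 10} → MAX(price - stock)=75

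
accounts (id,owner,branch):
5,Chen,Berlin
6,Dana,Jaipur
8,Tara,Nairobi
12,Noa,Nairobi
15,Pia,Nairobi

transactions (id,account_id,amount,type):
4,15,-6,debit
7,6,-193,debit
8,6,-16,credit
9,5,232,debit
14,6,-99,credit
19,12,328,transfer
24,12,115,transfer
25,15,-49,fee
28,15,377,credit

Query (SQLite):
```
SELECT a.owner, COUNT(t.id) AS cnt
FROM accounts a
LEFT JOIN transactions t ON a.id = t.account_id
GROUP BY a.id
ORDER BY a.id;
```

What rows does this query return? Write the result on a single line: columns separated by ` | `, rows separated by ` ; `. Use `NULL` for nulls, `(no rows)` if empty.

Chen | 1 ; Dana | 3 ; Tara | 0 ; Noa | 2 ; Pia | 3

LEFT JOIN keeps every accounts row; unmatched ones get NULL for transactions columns.
Group by accounts.id and compute COUNT(t.id). COUNT(col) of an all-NULL group is 0.
  5: ids {9} → COUNT(t.id)=1
  6: ids {7, 8, 14} → COUNT(t.id)=3
  8: ids {—} → COUNT(t.id)=0
  12: ids {19, 24} → COUNT(t.id)=2
  15: ids {4, 25, 28} → COUNT(t.id)=3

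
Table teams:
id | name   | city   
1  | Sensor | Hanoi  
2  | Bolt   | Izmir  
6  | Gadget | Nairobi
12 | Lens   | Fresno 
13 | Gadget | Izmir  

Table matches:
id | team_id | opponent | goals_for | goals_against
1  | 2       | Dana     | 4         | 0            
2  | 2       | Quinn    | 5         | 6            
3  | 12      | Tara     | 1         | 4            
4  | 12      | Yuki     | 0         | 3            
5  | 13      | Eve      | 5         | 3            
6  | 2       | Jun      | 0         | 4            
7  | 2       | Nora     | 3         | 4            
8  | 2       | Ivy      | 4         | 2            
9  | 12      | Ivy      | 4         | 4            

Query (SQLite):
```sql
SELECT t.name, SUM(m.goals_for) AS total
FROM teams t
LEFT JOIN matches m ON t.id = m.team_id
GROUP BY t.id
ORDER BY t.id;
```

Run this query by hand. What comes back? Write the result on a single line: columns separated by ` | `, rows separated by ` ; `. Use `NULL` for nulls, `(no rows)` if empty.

Sensor | NULL ; Bolt | 16 ; Gadget | NULL ; Lens | 5 ; Gadget | 5

LEFT JOIN keeps every teams row; unmatched ones get NULL for matches columns.
Group by teams.id and compute SUM(m.goals_for). SUM over an all-NULL group is NULL.
  1: ids {—} → SUM(m.goals_for)=NULL
  2: ids {1, 2, 6, 7, 8} → SUM(m.goals_for)=16
  6: ids {—} → SUM(m.goals_for)=NULL
  12: ids {3, 4, 9} → SUM(m.goals_for)=5
  13: ids {5} → SUM(m.goals_for)=5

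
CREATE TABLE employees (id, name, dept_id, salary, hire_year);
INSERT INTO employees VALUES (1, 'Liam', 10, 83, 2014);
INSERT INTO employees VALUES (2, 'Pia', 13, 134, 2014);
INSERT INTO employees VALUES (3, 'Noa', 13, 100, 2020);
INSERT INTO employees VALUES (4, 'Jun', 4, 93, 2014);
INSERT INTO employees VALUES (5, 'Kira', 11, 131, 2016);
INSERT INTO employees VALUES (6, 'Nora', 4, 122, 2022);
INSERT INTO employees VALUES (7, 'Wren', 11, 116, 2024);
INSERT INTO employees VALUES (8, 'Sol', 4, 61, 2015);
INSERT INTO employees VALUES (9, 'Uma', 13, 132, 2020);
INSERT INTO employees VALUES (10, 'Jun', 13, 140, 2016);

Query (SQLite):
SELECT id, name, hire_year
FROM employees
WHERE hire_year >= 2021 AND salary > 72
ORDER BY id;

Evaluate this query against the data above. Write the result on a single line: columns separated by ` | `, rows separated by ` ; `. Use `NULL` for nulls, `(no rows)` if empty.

hire_year >= 2021: ids {6, 7}
salary > 72: ids {1, 2, 3, 4, 5, 6, 7, 9, 10}
Combine with AND.

6 | Nora | 2022 ; 7 | Wren | 2024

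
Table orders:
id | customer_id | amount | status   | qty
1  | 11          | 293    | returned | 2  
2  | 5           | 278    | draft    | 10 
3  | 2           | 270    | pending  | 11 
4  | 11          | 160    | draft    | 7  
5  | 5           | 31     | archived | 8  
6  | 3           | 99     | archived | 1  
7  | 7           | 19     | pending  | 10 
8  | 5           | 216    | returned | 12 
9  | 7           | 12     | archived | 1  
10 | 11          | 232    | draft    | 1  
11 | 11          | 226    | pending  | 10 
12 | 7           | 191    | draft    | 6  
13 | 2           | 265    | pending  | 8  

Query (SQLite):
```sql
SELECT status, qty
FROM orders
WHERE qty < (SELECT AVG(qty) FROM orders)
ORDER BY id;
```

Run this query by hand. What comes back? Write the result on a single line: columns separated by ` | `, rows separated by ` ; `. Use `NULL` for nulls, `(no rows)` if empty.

Scalar subquery: AVG(qty) over all orders rows = 6.692308 (≈; comparison uses full precision).
Keep rows where qty < that value.

returned | 2 ; archived | 1 ; archived | 1 ; draft | 1 ; draft | 6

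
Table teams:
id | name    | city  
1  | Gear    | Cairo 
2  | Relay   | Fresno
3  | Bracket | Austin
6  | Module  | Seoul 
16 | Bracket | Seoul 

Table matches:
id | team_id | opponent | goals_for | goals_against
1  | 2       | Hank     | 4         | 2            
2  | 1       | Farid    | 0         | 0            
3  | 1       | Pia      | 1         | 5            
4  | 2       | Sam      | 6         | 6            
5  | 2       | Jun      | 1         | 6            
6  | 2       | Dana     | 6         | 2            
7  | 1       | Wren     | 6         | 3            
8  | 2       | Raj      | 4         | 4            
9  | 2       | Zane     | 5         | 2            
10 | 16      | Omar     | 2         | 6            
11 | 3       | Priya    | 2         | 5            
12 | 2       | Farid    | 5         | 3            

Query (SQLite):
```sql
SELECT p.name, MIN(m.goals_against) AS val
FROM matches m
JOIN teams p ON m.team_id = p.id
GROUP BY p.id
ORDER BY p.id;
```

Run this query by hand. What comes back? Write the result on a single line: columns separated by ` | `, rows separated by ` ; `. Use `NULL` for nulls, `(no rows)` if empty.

Gear | 0 ; Relay | 2 ; Bracket | 5 ; Bracket | 6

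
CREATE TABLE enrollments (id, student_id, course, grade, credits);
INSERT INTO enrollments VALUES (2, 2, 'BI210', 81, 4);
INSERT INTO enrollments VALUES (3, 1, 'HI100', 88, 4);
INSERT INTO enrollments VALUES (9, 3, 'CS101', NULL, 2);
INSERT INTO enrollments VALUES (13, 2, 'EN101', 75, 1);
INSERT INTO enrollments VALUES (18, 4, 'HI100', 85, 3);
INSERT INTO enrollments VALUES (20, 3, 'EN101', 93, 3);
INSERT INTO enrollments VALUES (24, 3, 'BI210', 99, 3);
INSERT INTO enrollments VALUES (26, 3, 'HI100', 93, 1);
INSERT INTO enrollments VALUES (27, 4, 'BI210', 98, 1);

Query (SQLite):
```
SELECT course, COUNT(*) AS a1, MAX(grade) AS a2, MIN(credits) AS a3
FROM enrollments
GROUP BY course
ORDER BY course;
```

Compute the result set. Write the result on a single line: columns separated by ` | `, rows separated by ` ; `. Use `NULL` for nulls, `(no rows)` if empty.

BI210 | 3 | 99 | 1 ; CS101 | 1 | NULL | 2 ; EN101 | 2 | 93 | 1 ; HI100 | 3 | 93 | 1

Group enrollments by course.
Per group compute: COUNT(*), MAX(grade), MIN(credits).
  BI210: ids {2, 24, 27} → COUNT(*)=3, MAX(grade)=99, MIN(credits)=1
  CS101: ids {9} → COUNT(*)=1, MAX(grade)=NULL, MIN(credits)=2
  EN101: ids {13, 20} → COUNT(*)=2, MAX(grade)=93, MIN(credits)=1
  HI100: ids {3, 18, 26} → COUNT(*)=3, MAX(grade)=93, MIN(credits)=1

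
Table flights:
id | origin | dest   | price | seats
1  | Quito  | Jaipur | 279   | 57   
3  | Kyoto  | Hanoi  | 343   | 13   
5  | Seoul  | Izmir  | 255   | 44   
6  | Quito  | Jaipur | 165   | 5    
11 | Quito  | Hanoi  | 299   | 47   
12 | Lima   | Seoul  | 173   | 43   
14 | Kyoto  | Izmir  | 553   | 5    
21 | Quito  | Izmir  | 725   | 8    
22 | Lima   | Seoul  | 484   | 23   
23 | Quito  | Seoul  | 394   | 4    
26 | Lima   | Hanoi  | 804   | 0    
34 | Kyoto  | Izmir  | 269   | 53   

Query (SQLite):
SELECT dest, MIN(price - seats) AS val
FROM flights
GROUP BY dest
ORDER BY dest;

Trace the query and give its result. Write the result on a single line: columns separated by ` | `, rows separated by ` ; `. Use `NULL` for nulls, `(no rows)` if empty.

For each row compute price - seats.
Group by dest; take MIN of the expression per group.
  Hanoi: ids {3, 11, 26} → MIN(price - seats)=252
  Izmir: ids {5, 14, 21, 34} → MIN(price - seats)=211
  Jaipur: ids {1, 6} → MIN(price - seats)=160
  Seoul: ids {12, 22, 23} → MIN(price - seats)=130

Hanoi | 252 ; Izmir | 211 ; Jaipur | 160 ; Seoul | 130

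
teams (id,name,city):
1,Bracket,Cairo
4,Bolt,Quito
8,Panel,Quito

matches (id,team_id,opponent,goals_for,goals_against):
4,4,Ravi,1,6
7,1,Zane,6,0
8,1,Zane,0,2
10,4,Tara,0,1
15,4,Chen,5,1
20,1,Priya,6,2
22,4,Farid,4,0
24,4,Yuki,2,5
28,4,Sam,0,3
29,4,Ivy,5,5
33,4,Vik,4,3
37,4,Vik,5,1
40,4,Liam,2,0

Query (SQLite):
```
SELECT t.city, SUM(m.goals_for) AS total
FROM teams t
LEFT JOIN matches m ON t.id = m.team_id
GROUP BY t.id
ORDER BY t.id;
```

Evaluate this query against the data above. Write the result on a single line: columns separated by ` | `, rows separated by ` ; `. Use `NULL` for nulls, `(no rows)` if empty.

Cairo | 12 ; Quito | 28 ; Quito | NULL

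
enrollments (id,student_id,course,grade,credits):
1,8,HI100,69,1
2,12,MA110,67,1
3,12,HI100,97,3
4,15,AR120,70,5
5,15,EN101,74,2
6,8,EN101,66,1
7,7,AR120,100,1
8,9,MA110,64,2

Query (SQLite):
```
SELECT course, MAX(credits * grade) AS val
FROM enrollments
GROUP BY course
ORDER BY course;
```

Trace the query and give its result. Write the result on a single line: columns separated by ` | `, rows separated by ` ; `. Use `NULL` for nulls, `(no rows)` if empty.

For each row compute credits * grade.
Group by course; take MAX of the expression per group.
  AR120: ids {4, 7} → MAX(credits * grade)=350
  EN101: ids {5, 6} → MAX(credits * grade)=148
  HI100: ids {1, 3} → MAX(credits * grade)=291
  MA110: ids {2, 8} → MAX(credits * grade)=128

AR120 | 350 ; EN101 | 148 ; HI100 | 291 ; MA110 | 128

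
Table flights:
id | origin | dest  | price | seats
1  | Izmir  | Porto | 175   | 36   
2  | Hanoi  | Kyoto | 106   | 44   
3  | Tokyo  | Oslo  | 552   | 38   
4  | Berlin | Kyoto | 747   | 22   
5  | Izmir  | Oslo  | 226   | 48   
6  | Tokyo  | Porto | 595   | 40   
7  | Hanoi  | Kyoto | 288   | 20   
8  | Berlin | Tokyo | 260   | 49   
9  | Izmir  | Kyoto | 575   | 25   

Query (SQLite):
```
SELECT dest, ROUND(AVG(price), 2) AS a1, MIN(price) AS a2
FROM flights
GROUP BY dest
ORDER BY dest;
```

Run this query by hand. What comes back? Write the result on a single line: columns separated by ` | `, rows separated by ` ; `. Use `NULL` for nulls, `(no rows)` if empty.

Group flights by dest.
Per group compute: ROUND(AVG(price), 2), MIN(price).
  Kyoto: ids {2, 4, 7, 9} → ROUND(AVG(price), 2)=429, MIN(price)=106
  Oslo: ids {3, 5} → ROUND(AVG(price), 2)=389, MIN(price)=226
  Porto: ids {1, 6} → ROUND(AVG(price), 2)=385, MIN(price)=175
  Tokyo: ids {8} → ROUND(AVG(price), 2)=260, MIN(price)=260

Kyoto | 429 | 106 ; Oslo | 389 | 226 ; Porto | 385 | 175 ; Tokyo | 260 | 260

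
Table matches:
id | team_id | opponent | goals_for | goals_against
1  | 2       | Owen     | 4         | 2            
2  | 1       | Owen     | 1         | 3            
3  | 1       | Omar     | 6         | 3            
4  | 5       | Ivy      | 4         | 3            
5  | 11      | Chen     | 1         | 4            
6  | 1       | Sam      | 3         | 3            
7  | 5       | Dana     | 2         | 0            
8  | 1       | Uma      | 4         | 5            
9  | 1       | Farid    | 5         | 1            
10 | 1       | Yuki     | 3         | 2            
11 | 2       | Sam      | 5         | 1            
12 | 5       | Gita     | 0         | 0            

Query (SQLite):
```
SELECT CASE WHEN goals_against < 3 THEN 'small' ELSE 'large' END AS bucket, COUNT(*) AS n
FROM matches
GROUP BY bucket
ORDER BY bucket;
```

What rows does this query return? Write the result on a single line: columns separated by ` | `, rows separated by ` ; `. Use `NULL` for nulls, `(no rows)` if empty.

Bucket rows by goals_against < 3 → 'small' else 'large'; count each bucket.

large | 6 ; small | 6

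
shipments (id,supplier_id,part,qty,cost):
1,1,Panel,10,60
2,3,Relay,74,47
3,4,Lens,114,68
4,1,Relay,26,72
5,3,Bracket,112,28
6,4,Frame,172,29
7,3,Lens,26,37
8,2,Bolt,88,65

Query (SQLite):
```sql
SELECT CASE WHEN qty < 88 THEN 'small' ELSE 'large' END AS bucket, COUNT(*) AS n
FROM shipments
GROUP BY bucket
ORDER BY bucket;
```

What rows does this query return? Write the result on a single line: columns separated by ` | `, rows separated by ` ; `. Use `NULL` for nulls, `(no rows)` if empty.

Bucket rows by qty < 88 → 'small' else 'large'; count each bucket.

large | 4 ; small | 4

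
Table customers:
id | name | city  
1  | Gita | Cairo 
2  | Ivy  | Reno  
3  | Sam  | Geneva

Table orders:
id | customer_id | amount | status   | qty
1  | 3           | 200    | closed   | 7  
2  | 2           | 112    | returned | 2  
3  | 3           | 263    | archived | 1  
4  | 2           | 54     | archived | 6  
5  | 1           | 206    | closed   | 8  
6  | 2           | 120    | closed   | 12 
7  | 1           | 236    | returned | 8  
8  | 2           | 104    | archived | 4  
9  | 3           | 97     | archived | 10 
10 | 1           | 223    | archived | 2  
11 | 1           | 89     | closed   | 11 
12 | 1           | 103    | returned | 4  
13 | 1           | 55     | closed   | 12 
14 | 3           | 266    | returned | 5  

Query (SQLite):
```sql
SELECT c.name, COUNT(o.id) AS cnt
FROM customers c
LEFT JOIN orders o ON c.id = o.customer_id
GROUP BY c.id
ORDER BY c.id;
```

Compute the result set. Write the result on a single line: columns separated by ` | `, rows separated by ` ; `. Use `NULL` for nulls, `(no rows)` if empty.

Gita | 6 ; Ivy | 4 ; Sam | 4

LEFT JOIN keeps every customers row; unmatched ones get NULL for orders columns.
Group by customers.id and compute COUNT(o.id). COUNT(col) of an all-NULL group is 0.
  1: ids {5, 7, 10, 11, 12, 13} → COUNT(o.id)=6
  2: ids {2, 4, 6, 8} → COUNT(o.id)=4
  3: ids {1, 3, 9, 14} → COUNT(o.id)=4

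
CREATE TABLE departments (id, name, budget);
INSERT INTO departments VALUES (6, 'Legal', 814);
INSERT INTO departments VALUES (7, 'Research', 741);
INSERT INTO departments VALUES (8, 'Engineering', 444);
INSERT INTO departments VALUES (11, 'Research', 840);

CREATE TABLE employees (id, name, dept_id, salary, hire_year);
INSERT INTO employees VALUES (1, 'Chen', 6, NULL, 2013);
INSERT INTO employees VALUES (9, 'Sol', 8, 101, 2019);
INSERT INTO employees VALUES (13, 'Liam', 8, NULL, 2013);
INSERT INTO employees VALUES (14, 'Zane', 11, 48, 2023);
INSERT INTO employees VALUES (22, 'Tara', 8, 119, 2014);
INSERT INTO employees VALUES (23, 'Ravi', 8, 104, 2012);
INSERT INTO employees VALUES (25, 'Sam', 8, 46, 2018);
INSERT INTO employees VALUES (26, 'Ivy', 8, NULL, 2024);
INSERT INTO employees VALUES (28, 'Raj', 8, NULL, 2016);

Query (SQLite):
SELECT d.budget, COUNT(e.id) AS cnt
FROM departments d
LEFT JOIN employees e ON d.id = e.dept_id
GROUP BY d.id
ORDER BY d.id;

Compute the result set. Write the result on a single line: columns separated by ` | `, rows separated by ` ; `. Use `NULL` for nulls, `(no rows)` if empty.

814 | 1 ; 741 | 0 ; 444 | 7 ; 840 | 1

LEFT JOIN keeps every departments row; unmatched ones get NULL for employees columns.
Group by departments.id and compute COUNT(e.id). COUNT(col) of an all-NULL group is 0.
  6: ids {1} → COUNT(e.id)=1
  7: ids {—} → COUNT(e.id)=0
  8: ids {9, 13, 22, 23, 25, 26, 28} → COUNT(e.id)=7
  11: ids {14} → COUNT(e.id)=1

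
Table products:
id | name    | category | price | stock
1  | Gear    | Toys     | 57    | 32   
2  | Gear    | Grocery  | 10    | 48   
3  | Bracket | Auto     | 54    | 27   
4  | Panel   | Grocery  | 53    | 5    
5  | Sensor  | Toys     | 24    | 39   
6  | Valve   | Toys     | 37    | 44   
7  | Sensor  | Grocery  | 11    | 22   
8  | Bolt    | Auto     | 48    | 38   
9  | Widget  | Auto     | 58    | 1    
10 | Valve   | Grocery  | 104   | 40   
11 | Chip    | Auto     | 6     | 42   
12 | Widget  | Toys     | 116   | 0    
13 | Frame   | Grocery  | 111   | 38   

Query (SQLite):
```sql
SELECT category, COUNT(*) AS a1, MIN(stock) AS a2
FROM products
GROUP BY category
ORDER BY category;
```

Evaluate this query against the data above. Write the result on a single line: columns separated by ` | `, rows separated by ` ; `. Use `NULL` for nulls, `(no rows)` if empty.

Auto | 4 | 1 ; Grocery | 5 | 5 ; Toys | 4 | 0

Group products by category.
Per group compute: COUNT(*), MIN(stock).
  Auto: ids {3, 8, 9, 11} → COUNT(*)=4, MIN(stock)=1
  Grocery: ids {2, 4, 7, 10, 13} → COUNT(*)=5, MIN(stock)=5
  Toys: ids {1, 5, 6, 12} → COUNT(*)=4, MIN(stock)=0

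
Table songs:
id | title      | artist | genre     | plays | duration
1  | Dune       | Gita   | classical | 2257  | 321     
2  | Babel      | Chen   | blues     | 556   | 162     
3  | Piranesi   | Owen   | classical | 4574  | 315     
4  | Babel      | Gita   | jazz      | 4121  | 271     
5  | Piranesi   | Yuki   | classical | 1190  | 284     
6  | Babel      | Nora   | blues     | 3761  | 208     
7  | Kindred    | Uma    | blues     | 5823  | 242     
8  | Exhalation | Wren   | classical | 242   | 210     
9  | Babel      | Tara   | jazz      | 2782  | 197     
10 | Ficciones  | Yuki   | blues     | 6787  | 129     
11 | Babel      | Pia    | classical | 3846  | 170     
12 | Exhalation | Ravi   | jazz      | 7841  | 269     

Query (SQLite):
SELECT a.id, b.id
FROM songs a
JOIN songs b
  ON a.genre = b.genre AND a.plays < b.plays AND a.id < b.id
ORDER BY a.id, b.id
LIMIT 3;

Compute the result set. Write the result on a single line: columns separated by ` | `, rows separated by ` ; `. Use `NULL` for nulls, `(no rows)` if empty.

1 | 3 ; 1 | 11 ; 2 | 6

Pairs (a,b) with same genre, a.plays < b.plays, a.id < b.id.
genre groups: blues:{2,6,7,10} classical:{1,3,5,8,11} jazz:{4,9,12}
Ordered by (a.id, b.id); first 3.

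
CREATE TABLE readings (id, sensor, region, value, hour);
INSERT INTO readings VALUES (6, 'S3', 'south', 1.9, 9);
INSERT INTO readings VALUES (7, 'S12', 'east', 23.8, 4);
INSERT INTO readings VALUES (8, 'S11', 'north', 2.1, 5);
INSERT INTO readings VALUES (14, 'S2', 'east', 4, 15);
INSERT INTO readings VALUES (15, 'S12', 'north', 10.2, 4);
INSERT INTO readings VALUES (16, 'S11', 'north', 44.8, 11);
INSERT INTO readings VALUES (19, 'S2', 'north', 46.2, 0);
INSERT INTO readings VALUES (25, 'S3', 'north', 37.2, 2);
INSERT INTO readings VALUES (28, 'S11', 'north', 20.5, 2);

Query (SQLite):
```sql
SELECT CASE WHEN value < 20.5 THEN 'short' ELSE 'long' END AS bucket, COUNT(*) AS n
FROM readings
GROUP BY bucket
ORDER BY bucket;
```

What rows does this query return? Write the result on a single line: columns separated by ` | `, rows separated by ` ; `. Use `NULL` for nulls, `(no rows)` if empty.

long | 5 ; short | 4

Bucket rows by value < 20.5 → 'short' else 'long'; count each bucket.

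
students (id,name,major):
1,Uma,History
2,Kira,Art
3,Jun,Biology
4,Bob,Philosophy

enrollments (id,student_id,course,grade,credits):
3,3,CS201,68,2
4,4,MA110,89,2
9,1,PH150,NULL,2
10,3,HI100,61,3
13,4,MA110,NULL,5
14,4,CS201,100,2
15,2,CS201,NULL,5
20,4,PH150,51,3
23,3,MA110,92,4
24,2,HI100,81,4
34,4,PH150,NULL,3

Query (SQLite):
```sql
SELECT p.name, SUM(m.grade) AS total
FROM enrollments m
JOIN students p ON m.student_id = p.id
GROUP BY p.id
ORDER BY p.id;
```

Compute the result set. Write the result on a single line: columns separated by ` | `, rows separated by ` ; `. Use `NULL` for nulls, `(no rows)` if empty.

Uma | NULL ; Kira | 81 ; Jun | 221 ; Bob | 240

Join each enrollments row to its students via student_id.
Group joined rows by students.id; compute SUM(m.grade) per group.
  1: ids {9} → SUM(m.grade)=NULL
  2: ids {15, 24} → SUM(m.grade)=81
  3: ids {3, 10, 23} → SUM(m.grade)=221
  4: ids {4, 13, 14, 20, 34} → SUM(m.grade)=240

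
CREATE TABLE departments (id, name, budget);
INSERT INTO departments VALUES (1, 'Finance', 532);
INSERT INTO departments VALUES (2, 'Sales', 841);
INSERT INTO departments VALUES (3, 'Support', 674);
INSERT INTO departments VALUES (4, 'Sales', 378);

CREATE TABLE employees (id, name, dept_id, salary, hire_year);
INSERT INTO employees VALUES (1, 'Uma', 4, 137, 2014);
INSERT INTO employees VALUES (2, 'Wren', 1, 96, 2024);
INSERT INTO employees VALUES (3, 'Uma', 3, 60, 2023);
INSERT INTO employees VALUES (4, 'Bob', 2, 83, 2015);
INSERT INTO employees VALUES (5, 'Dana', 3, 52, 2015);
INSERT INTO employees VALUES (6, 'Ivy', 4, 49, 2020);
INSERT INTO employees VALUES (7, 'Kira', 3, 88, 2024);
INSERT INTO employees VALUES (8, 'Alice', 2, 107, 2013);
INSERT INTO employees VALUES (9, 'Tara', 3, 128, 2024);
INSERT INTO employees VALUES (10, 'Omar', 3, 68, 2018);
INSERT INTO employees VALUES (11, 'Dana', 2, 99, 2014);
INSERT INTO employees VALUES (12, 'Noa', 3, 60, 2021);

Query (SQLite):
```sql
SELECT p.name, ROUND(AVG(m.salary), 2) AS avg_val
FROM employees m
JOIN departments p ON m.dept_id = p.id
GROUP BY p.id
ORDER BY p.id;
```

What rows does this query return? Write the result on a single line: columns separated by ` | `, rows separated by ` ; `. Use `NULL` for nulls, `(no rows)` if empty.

Finance | 96 ; Sales | 96.33 ; Support | 76 ; Sales | 93

Join each employees row to its departments via dept_id.
Group joined rows by departments.id; compute ROUND(AVG(m.salary), 2) per group.
  1: ids {2} → ROUND(AVG(m.salary), 2)=96
  2: ids {4, 8, 11} → ROUND(AVG(m.salary), 2)=96.33
  3: ids {3, 5, 7, 9, 10, 12} → ROUND(AVG(m.salary), 2)=76
  4: ids {1, 6} → ROUND(AVG(m.salary), 2)=93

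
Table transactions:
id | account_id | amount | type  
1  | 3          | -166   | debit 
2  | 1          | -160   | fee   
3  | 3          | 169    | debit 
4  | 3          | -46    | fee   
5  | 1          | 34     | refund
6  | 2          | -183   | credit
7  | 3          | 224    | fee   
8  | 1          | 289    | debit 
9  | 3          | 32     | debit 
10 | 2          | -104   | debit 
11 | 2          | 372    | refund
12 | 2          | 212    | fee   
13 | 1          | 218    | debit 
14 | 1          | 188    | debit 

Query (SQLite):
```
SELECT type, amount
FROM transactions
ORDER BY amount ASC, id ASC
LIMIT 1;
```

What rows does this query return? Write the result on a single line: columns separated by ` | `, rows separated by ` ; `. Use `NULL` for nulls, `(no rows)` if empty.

Sort by amount asc, tiebreak id asc: (-183, id=6), (-166, id=1), (-160, id=2), (-104, id=10) …. Take first 1.

credit | -183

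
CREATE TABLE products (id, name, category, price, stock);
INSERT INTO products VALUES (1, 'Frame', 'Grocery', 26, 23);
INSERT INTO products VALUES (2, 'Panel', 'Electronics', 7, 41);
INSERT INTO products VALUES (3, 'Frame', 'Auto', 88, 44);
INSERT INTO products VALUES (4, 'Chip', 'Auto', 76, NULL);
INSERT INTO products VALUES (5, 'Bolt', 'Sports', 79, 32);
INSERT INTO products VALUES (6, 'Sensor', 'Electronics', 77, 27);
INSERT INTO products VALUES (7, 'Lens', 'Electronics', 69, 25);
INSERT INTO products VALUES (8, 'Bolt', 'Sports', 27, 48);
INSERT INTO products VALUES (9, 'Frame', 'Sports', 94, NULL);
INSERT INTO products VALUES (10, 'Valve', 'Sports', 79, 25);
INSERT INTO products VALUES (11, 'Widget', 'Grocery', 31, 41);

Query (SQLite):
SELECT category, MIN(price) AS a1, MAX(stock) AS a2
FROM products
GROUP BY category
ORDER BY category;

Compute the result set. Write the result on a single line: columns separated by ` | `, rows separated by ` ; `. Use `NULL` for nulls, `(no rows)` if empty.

Group products by category.
Per group compute: MIN(price), MAX(stock).
  Auto: ids {3, 4} → MIN(price)=76, MAX(stock)=44
  Electronics: ids {2, 6, 7} → MIN(price)=7, MAX(stock)=41
  Grocery: ids {1, 11} → MIN(price)=26, MAX(stock)=41
  Sports: ids {5, 8, 9, 10} → MIN(price)=27, MAX(stock)=48

Auto | 76 | 44 ; Electronics | 7 | 41 ; Grocery | 26 | 41 ; Sports | 27 | 48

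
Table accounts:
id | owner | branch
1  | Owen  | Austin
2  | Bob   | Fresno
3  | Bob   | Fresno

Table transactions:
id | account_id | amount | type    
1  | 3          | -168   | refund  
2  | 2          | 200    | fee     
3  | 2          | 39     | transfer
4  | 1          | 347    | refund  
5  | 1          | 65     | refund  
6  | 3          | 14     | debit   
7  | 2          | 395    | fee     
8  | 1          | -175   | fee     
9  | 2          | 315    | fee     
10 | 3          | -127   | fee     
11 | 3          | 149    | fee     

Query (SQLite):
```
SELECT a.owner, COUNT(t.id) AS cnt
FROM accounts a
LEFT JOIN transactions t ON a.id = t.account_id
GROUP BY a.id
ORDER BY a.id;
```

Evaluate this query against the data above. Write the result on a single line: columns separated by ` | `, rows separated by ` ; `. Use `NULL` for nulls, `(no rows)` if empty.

LEFT JOIN keeps every accounts row; unmatched ones get NULL for transactions columns.
Group by accounts.id and compute COUNT(t.id). COUNT(col) of an all-NULL group is 0.
  1: ids {4, 5, 8} → COUNT(t.id)=3
  2: ids {2, 3, 7, 9} → COUNT(t.id)=4
  3: ids {1, 6, 10, 11} → COUNT(t.id)=4

Owen | 3 ; Bob | 4 ; Bob | 4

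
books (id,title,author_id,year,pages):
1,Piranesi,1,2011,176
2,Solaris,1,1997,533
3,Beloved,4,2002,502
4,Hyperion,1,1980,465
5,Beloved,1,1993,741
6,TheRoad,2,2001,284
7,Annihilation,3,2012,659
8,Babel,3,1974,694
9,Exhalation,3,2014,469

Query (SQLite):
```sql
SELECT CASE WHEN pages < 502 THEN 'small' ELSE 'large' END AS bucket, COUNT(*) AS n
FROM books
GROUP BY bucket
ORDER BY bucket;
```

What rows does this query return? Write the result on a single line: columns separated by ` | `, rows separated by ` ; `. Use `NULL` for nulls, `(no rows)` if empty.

Bucket rows by pages < 502 → 'small' else 'large'; count each bucket.

large | 5 ; small | 4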